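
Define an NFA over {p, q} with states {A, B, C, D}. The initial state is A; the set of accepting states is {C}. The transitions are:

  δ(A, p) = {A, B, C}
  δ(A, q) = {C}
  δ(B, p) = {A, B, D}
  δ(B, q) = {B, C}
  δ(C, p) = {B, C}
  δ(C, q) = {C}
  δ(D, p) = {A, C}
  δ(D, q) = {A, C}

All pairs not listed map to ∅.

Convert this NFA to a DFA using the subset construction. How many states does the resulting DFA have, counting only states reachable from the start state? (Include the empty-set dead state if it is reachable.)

5

Start state of the DFA: {A}.
{A} --p--> {A, B, C}  [new]
{A} --q--> {C}  [new]
{A, B, C} --p--> {A, B, C, D}  [new]
{A, B, C} --q--> {B, C}  [new]
{C} --p--> {B, C}  [seen]
{C} --q--> {C}  [seen]
{A, B, C, D} --p--> {A, B, C, D}  [seen]
{A, B, C, D} --q--> {A, B, C}  [seen]
{B, C} --p--> {A, B, C, D}  [seen]
{B, C} --q--> {B, C}  [seen]
Reachable DFA states: {A}, {A, B, C}, {C}, {A, B, C, D}, {B, C}.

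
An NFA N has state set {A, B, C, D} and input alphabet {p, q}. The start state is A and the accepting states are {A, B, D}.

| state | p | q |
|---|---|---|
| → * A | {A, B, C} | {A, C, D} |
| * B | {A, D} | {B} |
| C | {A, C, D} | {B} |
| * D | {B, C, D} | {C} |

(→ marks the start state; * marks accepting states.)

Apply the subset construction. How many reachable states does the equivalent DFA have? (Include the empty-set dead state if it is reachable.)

4

Start state of the DFA: {A}.
{A} --p--> {A, B, C}  [new]
{A} --q--> {A, C, D}  [new]
{A, B, C} --p--> {A, B, C, D}  [new]
{A, B, C} --q--> {A, B, C, D}  [seen]
{A, C, D} --p--> {A, B, C, D}  [seen]
{A, C, D} --q--> {A, B, C, D}  [seen]
{A, B, C, D} --p--> {A, B, C, D}  [seen]
{A, B, C, D} --q--> {A, B, C, D}  [seen]
Reachable DFA states: {A}, {A, B, C}, {A, C, D}, {A, B, C, D}.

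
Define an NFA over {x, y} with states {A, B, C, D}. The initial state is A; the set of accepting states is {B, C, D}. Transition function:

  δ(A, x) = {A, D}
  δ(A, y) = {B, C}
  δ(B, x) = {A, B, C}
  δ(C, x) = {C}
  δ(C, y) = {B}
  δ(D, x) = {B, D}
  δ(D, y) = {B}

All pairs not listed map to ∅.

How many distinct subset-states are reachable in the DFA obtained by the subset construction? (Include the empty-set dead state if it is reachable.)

Start state of the DFA: {A}.
{A} --x--> {A, D}  [new]
{A} --y--> {B, C}  [new]
{A, D} --x--> {A, B, D}  [new]
{A, D} --y--> {B, C}  [seen]
{B, C} --x--> {A, B, C}  [new]
{B, C} --y--> {B}  [new]
{A, B, D} --x--> {A, B, C, D}  [new]
{A, B, D} --y--> {B, C}  [seen]
{A, B, C} --x--> {A, B, C, D}  [seen]
{A, B, C} --y--> {B, C}  [seen]
{B} --x--> {A, B, C}  [seen]
{B} --y--> ∅  [new]
{A, B, C, D} --x--> {A, B, C, D}  [seen]
{A, B, C, D} --y--> {B, C}  [seen]
∅ --x--> ∅  [seen]
∅ --y--> ∅  [seen]
Reachable DFA states: {A}, {A, D}, {B, C}, {A, B, D}, {A, B, C}, {B}, {A, B, C, D}, ∅.

8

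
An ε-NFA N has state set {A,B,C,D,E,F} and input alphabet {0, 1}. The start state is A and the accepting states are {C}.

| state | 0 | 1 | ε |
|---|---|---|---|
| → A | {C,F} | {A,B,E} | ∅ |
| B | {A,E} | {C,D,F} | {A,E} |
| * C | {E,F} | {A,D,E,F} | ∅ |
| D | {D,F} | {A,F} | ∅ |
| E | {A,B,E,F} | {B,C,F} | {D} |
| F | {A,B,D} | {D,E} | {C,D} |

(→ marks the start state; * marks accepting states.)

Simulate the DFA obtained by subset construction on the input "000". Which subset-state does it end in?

Start: {A}.
δ(A,0) = {C,F}.
Union: {C,F}.
ε-closure gives {C,D,F}.
After 0: {C,D,F}.
δ(C,0) = {E,F}; δ(D,0) = {D,F}; δ(F,0) = {A,B,D}.
Union: {A,B,D,E,F}.
ε-closure gives {A,B,C,D,E,F}.
After 0: {A,B,C,D,E,F}.
δ(A,0) = {C,F}; δ(B,0) = {A,E}; δ(C,0) = {E,F}; δ(D,0) = {D,F}; δ(E,0) = {A,B,E,F}; δ(F,0) = {A,B,D}.
Union: {A,B,C,D,E,F}.
After 0: {A,B,C,D,E,F}.

{A,B,C,D,E,F}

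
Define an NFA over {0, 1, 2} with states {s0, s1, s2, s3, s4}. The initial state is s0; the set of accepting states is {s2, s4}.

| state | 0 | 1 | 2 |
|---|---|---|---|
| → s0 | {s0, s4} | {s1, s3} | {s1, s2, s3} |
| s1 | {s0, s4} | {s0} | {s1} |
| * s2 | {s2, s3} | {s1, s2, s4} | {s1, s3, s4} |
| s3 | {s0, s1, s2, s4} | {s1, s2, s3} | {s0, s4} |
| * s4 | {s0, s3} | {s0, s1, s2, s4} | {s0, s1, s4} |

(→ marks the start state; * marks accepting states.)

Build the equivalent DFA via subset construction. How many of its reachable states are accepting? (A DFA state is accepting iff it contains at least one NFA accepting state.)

Start state of the DFA: {s0}.
{s0} --0--> {s0, s4}  [new]
{s0} --1--> {s1, s3}  [new]
{s0} --2--> {s1, s2, s3}  [new]
{s0, s4} --0--> {s0, s3, s4}  [new]
{s0, s4} --1--> {s0, s1, s2, s3, s4}  [new]
{s0, s4} --2--> {s0, s1, s2, s3, s4}  [seen]
{s1, s3} --0--> {s0, s1, s2, s4}  [new]
{s1, s3} --1--> {s0, s1, s2, s3}  [new]
{s1, s3} --2--> {s0, s1, s4}  [new]
{s1, s2, s3} --0--> {s0, s1, s2, s3, s4}  [seen]
{s1, s2, s3} --1--> {s0, s1, s2, s3, s4}  [seen]
{s1, s2, s3} --2--> {s0, s1, s3, s4}  [new]
{s0, s3, s4} --0--> {s0, s1, s2, s3, s4}  [seen]
{s0, s3, s4} --1--> {s0, s1, s2, s3, s4}  [seen]
{s0, s3, s4} --2--> {s0, s1, s2, s3, s4}  [seen]
{s0, s1, s2, s3, s4} --0--> {s0, s1, s2, s3, s4}  [seen]
{s0, s1, s2, s3, s4} --1--> {s0, s1, s2, s3, s4}  [seen]
{s0, s1, s2, s3, s4} --2--> {s0, s1, s2, s3, s4}  [seen]
{s0, s1, s2, s4} --0--> {s0, s2, s3, s4}  [new]
{s0, s1, s2, s4} --1--> {s0, s1, s2, s3, s4}  [seen]
{s0, s1, s2, s4} --2--> {s0, s1, s2, s3, s4}  [seen]
{s0, s1, s2, s3} --0--> {s0, s1, s2, s3, s4}  [seen]
{s0, s1, s2, s3} --1--> {s0, s1, s2, s3, s4}  [seen]
{s0, s1, s2, s3} --2--> {s0, s1, s2, s3, s4}  [seen]
{s0, s1, s4} --0--> {s0, s3, s4}  [seen]
{s0, s1, s4} --1--> {s0, s1, s2, s3, s4}  [seen]
{s0, s1, s4} --2--> {s0, s1, s2, s3, s4}  [seen]
{s0, s1, s3, s4} --0--> {s0, s1, s2, s3, s4}  [seen]
{s0, s1, s3, s4} --1--> {s0, s1, s2, s3, s4}  [seen]
{s0, s1, s3, s4} --2--> {s0, s1, s2, s3, s4}  [seen]
{s0, s2, s3, s4} --0--> {s0, s1, s2, s3, s4}  [seen]
{s0, s2, s3, s4} --1--> {s0, s1, s2, s3, s4}  [seen]
{s0, s2, s3, s4} --2--> {s0, s1, s2, s3, s4}  [seen]
Reachable DFA states: {s0}, {s0, s4}, {s1, s3}, {s1, s2, s3}, {s0, s3, s4}, {s0, s1, s2, s3, s4}, {s0, s1, s2, s4}, {s0, s1, s2, s3}, {s0, s1, s4}, {s0, s1, s3, s4}, {s0, s2, s3, s4}.
Accepting DFA states (contain an NFA accepting state): {s0, s4}, {s1, s2, s3}, {s0, s3, s4}, {s0, s1, s2, s3, s4}, {s0, s1, s2, s4}, {s0, s1, s2, s3}, {s0, s1, s4}, {s0, s1, s3, s4}, {s0, s2, s3, s4}.

9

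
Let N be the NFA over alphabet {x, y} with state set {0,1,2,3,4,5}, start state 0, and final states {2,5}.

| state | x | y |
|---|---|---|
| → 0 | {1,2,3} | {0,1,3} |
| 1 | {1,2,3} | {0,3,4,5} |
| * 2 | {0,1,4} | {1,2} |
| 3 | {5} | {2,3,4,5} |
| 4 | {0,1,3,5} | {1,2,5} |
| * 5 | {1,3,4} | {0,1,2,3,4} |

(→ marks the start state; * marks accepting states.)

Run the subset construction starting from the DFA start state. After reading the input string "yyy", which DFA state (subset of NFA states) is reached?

Start: {0}.
δ(0,y) = {0,1,3}.
Union: {0,1,3}.
After y: {0,1,3}.
δ(0,y) = {0,1,3}; δ(1,y) = {0,3,4,5}; δ(3,y) = {2,3,4,5}.
Union: {0,1,2,3,4,5}.
After y: {0,1,2,3,4,5}.
δ(0,y) = {0,1,3}; δ(1,y) = {0,3,4,5}; δ(2,y) = {1,2}; δ(3,y) = {2,3,4,5}; δ(4,y) = {1,2,5}; δ(5,y) = {0,1,2,3,4}.
Union: {0,1,2,3,4,5}.
After y: {0,1,2,3,4,5}.

{0,1,2,3,4,5}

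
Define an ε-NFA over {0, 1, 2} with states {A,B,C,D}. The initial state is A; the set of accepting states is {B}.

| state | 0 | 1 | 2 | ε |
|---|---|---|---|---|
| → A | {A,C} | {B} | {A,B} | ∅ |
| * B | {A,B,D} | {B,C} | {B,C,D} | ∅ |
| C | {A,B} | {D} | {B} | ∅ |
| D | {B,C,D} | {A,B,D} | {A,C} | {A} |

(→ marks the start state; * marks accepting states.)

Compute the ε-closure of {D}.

{A,D}

Begin with {D}.
D →ε {A}; add A.
ε-closure = {A,D}.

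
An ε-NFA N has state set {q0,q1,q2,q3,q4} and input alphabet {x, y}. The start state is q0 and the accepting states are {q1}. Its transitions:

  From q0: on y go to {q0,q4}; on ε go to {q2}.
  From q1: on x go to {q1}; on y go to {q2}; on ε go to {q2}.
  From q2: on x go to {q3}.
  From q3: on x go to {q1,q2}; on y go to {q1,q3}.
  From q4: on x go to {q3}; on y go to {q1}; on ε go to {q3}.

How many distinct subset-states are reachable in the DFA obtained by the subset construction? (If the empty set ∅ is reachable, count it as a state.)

Start state of the DFA: {q0,q2} (ε-closure of the NFA start).
{q0,q2} --x--> {q3}  [new]
{q0,q2} --y--> {q0,q2,q3,q4}  [new]
{q3} --x--> {q1,q2}  [new]
{q3} --y--> {q1,q2,q3}  [new]
{q0,q2,q3,q4} --x--> {q1,q2,q3}  [seen]
{q0,q2,q3,q4} --y--> {q0,q1,q2,q3,q4}  [new]
{q1,q2} --x--> {q1,q2,q3}  [seen]
{q1,q2} --y--> {q2}  [new]
{q1,q2,q3} --x--> {q1,q2,q3}  [seen]
{q1,q2,q3} --y--> {q1,q2,q3}  [seen]
{q0,q1,q2,q3,q4} --x--> {q1,q2,q3}  [seen]
{q0,q1,q2,q3,q4} --y--> {q0,q1,q2,q3,q4}  [seen]
{q2} --x--> {q3}  [seen]
{q2} --y--> ∅  [new]
∅ --x--> ∅  [seen]
∅ --y--> ∅  [seen]
Reachable DFA states: {q0,q2}, {q3}, {q0,q2,q3,q4}, {q1,q2}, {q1,q2,q3}, {q0,q1,q2,q3,q4}, {q2}, ∅.

8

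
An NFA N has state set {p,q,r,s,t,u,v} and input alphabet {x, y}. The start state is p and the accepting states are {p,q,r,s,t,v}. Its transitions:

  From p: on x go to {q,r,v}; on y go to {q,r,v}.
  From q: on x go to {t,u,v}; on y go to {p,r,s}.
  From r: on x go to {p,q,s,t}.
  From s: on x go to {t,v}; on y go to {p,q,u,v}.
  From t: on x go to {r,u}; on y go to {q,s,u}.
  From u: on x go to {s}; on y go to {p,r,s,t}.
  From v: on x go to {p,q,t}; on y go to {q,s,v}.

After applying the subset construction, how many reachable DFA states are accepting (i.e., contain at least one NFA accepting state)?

6

Start state of the DFA: {p}.
{p} --x--> {q,r,v}  [new]
{p} --y--> {q,r,v}  [seen]
{q,r,v} --x--> {p,q,s,t,u,v}  [new]
{q,r,v} --y--> {p,q,r,s,v}  [new]
{p,q,s,t,u,v} --x--> {p,q,r,s,t,u,v}  [new]
{p,q,s,t,u,v} --y--> {p,q,r,s,t,u,v}  [seen]
{p,q,r,s,v} --x--> {p,q,r,s,t,u,v}  [seen]
{p,q,r,s,v} --y--> {p,q,r,s,u,v}  [new]
{p,q,r,s,t,u,v} --x--> {p,q,r,s,t,u,v}  [seen]
{p,q,r,s,t,u,v} --y--> {p,q,r,s,t,u,v}  [seen]
{p,q,r,s,u,v} --x--> {p,q,r,s,t,u,v}  [seen]
{p,q,r,s,u,v} --y--> {p,q,r,s,t,u,v}  [seen]
Reachable DFA states: {p}, {q,r,v}, {p,q,s,t,u,v}, {p,q,r,s,v}, {p,q,r,s,t,u,v}, {p,q,r,s,u,v}.
Accepting DFA states (contain an NFA accepting state): {p}, {q,r,v}, {p,q,s,t,u,v}, {p,q,r,s,v}, {p,q,r,s,t,u,v}, {p,q,r,s,u,v}.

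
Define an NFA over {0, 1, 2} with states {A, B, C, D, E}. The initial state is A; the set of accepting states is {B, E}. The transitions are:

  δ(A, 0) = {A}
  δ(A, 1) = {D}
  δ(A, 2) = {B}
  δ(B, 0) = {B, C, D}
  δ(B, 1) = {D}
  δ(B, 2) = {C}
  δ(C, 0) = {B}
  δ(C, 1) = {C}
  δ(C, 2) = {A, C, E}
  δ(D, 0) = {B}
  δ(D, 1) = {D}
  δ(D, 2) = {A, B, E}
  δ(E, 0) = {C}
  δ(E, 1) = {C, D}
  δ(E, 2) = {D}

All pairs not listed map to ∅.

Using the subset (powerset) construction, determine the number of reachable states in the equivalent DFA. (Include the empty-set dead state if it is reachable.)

Start state of the DFA: {A}.
{A} --0--> {A}  [seen]
{A} --1--> {D}  [new]
{A} --2--> {B}  [new]
{D} --0--> {B}  [seen]
{D} --1--> {D}  [seen]
{D} --2--> {A, B, E}  [new]
{B} --0--> {B, C, D}  [new]
{B} --1--> {D}  [seen]
{B} --2--> {C}  [new]
{A, B, E} --0--> {A, B, C, D}  [new]
{A, B, E} --1--> {C, D}  [new]
{A, B, E} --2--> {B, C, D}  [seen]
{B, C, D} --0--> {B, C, D}  [seen]
{B, C, D} --1--> {C, D}  [seen]
{B, C, D} --2--> {A, B, C, E}  [new]
{C} --0--> {B}  [seen]
{C} --1--> {C}  [seen]
{C} --2--> {A, C, E}  [new]
{A, B, C, D} --0--> {A, B, C, D}  [seen]
{A, B, C, D} --1--> {C, D}  [seen]
{A, B, C, D} --2--> {A, B, C, E}  [seen]
{C, D} --0--> {B}  [seen]
{C, D} --1--> {C, D}  [seen]
{C, D} --2--> {A, B, C, E}  [seen]
{A, B, C, E} --0--> {A, B, C, D}  [seen]
{A, B, C, E} --1--> {C, D}  [seen]
{A, B, C, E} --2--> {A, B, C, D, E}  [new]
{A, C, E} --0--> {A, B, C}  [new]
{A, C, E} --1--> {C, D}  [seen]
{A, C, E} --2--> {A, B, C, D, E}  [seen]
{A, B, C, D, E} --0--> {A, B, C, D}  [seen]
{A, B, C, D, E} --1--> {C, D}  [seen]
{A, B, C, D, E} --2--> {A, B, C, D, E}  [seen]
{A, B, C} --0--> {A, B, C, D}  [seen]
{A, B, C} --1--> {C, D}  [seen]
{A, B, C} --2--> {A, B, C, E}  [seen]
Reachable DFA states: {A}, {D}, {B}, {A, B, E}, {B, C, D}, {C}, {A, B, C, D}, {C, D}, {A, B, C, E}, {A, C, E}, {A, B, C, D, E}, {A, B, C}.

12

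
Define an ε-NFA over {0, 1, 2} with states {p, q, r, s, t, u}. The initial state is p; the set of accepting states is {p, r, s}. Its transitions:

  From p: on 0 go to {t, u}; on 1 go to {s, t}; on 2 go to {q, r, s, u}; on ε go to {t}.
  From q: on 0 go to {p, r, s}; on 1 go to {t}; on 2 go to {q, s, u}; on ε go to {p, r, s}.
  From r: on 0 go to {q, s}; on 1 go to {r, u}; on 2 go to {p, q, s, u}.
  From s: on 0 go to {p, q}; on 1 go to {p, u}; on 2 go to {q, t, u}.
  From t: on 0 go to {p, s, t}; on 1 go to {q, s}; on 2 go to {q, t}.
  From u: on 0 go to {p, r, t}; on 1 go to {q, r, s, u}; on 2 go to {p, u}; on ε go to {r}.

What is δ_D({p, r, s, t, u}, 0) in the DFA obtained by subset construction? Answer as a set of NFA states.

{p, q, r, s, t, u}

δ(p,0) = {t, u}; δ(r,0) = {q, s}; δ(s,0) = {p, q}; δ(t,0) = {p, s, t}; δ(u,0) = {p, r, t}.
Union: {p, q, r, s, t, u}.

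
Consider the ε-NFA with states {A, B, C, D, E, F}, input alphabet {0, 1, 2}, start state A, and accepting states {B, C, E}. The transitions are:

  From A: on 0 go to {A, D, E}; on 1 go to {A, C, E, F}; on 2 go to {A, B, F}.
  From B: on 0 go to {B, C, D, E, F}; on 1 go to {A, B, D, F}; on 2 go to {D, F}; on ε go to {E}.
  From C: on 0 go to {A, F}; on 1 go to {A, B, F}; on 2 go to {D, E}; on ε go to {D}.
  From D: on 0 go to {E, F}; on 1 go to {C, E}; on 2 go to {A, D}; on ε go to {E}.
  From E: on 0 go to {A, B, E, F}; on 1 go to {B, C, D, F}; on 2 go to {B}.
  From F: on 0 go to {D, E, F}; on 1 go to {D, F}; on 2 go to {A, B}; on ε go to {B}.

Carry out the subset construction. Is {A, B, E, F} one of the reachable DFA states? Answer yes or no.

yes

Start state of the DFA: {A} (ε-closure of the NFA start).
{A} --0--> {A, D, E}  [new]
{A} --1--> {A, B, C, D, E, F}  [new]
{A} --2--> {A, B, E, F}  [new]
{A, D, E} --0--> {A, B, D, E, F}  [new]
{A, D, E} --1--> {A, B, C, D, E, F}  [seen]
{A, D, E} --2--> {A, B, D, E, F}  [seen]
{A, B, C, D, E, F} --0--> {A, B, C, D, E, F}  [seen]
{A, B, C, D, E, F} --1--> {A, B, C, D, E, F}  [seen]
{A, B, C, D, E, F} --2--> {A, B, D, E, F}  [seen]
{A, B, E, F} --0--> {A, B, C, D, E, F}  [seen]
{A, B, E, F} --1--> {A, B, C, D, E, F}  [seen]
{A, B, E, F} --2--> {A, B, D, E, F}  [seen]
{A, B, D, E, F} --0--> {A, B, C, D, E, F}  [seen]
{A, B, D, E, F} --1--> {A, B, C, D, E, F}  [seen]
{A, B, D, E, F} --2--> {A, B, D, E, F}  [seen]
Reachable DFA states: {A}, {A, D, E}, {A, B, C, D, E, F}, {A, B, E, F}, {A, B, D, E, F}.
{A, B, E, F} is among them.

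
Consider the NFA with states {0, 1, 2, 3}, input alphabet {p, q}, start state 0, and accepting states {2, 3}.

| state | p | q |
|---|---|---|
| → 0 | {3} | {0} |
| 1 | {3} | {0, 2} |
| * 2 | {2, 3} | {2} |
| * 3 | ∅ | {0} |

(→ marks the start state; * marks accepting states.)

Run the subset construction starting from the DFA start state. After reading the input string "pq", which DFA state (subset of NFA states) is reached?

{0}

Start: {0}.
δ(0,p) = {3}.
Union: {3}.
After p: {3}.
δ(3,q) = {0}.
Union: {0}.
After q: {0}.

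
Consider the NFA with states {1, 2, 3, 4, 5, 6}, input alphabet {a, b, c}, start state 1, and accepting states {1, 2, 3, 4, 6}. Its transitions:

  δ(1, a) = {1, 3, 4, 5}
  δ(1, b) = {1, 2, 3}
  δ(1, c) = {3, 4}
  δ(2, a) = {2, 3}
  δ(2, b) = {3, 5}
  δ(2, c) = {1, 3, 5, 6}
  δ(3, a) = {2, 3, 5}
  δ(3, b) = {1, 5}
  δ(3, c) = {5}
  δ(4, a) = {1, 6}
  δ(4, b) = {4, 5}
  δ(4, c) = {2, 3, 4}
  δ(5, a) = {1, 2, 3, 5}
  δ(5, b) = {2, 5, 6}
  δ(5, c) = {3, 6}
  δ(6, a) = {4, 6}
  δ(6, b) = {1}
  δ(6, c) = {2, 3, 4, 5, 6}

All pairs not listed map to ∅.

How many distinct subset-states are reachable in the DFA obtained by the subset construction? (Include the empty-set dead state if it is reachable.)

13

Start state of the DFA: {1}.
{1} --a--> {1, 3, 4, 5}  [new]
{1} --b--> {1, 2, 3}  [new]
{1} --c--> {3, 4}  [new]
{1, 3, 4, 5} --a--> {1, 2, 3, 4, 5, 6}  [new]
{1, 3, 4, 5} --b--> {1, 2, 3, 4, 5, 6}  [seen]
{1, 3, 4, 5} --c--> {2, 3, 4, 5, 6}  [new]
{1, 2, 3} --a--> {1, 2, 3, 4, 5}  [new]
{1, 2, 3} --b--> {1, 2, 3, 5}  [new]
{1, 2, 3} --c--> {1, 3, 4, 5, 6}  [new]
{3, 4} --a--> {1, 2, 3, 5, 6}  [new]
{3, 4} --b--> {1, 4, 5}  [new]
{3, 4} --c--> {2, 3, 4, 5}  [new]
{1, 2, 3, 4, 5, 6} --a--> {1, 2, 3, 4, 5, 6}  [seen]
{1, 2, 3, 4, 5, 6} --b--> {1, 2, 3, 4, 5, 6}  [seen]
{1, 2, 3, 4, 5, 6} --c--> {1, 2, 3, 4, 5, 6}  [seen]
{2, 3, 4, 5, 6} --a--> {1, 2, 3, 4, 5, 6}  [seen]
{2, 3, 4, 5, 6} --b--> {1, 2, 3, 4, 5, 6}  [seen]
{2, 3, 4, 5, 6} --c--> {1, 2, 3, 4, 5, 6}  [seen]
{1, 2, 3, 4, 5} --a--> {1, 2, 3, 4, 5, 6}  [seen]
{1, 2, 3, 4, 5} --b--> {1, 2, 3, 4, 5, 6}  [seen]
{1, 2, 3, 4, 5} --c--> {1, 2, 3, 4, 5, 6}  [seen]
{1, 2, 3, 5} --a--> {1, 2, 3, 4, 5}  [seen]
{1, 2, 3, 5} --b--> {1, 2, 3, 5, 6}  [seen]
{1, 2, 3, 5} --c--> {1, 3, 4, 5, 6}  [seen]
{1, 3, 4, 5, 6} --a--> {1, 2, 3, 4, 5, 6}  [seen]
{1, 3, 4, 5, 6} --b--> {1, 2, 3, 4, 5, 6}  [seen]
{1, 3, 4, 5, 6} --c--> {2, 3, 4, 5, 6}  [seen]
{1, 2, 3, 5, 6} --a--> {1, 2, 3, 4, 5, 6}  [seen]
{1, 2, 3, 5, 6} --b--> {1, 2, 3, 5, 6}  [seen]
{1, 2, 3, 5, 6} --c--> {1, 2, 3, 4, 5, 6}  [seen]
{1, 4, 5} --a--> {1, 2, 3, 4, 5, 6}  [seen]
{1, 4, 5} --b--> {1, 2, 3, 4, 5, 6}  [seen]
{1, 4, 5} --c--> {2, 3, 4, 6}  [new]
{2, 3, 4, 5} --a--> {1, 2, 3, 5, 6}  [seen]
{2, 3, 4, 5} --b--> {1, 2, 3, 4, 5, 6}  [seen]
{2, 3, 4, 5} --c--> {1, 2, 3, 4, 5, 6}  [seen]
{2, 3, 4, 6} --a--> {1, 2, 3, 4, 5, 6}  [seen]
{2, 3, 4, 6} --b--> {1, 3, 4, 5}  [seen]
{2, 3, 4, 6} --c--> {1, 2, 3, 4, 5, 6}  [seen]
Reachable DFA states: {1}, {1, 3, 4, 5}, {1, 2, 3}, {3, 4}, {1, 2, 3, 4, 5, 6}, {2, 3, 4, 5, 6}, {1, 2, 3, 4, 5}, {1, 2, 3, 5}, {1, 3, 4, 5, 6}, {1, 2, 3, 5, 6}, {1, 4, 5}, {2, 3, 4, 5}, {2, 3, 4, 6}.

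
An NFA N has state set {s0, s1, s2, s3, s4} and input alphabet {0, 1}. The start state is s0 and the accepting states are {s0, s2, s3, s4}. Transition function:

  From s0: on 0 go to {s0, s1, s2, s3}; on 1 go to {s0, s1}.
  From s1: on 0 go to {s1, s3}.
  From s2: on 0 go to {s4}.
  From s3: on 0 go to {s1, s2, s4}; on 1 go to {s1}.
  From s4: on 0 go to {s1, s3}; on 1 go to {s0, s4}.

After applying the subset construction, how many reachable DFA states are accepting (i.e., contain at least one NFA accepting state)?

5

Start state of the DFA: {s0}.
{s0} --0--> {s0, s1, s2, s3}  [new]
{s0} --1--> {s0, s1}  [new]
{s0, s1, s2, s3} --0--> {s0, s1, s2, s3, s4}  [new]
{s0, s1, s2, s3} --1--> {s0, s1}  [seen]
{s0, s1} --0--> {s0, s1, s2, s3}  [seen]
{s0, s1} --1--> {s0, s1}  [seen]
{s0, s1, s2, s3, s4} --0--> {s0, s1, s2, s3, s4}  [seen]
{s0, s1, s2, s3, s4} --1--> {s0, s1, s4}  [new]
{s0, s1, s4} --0--> {s0, s1, s2, s3}  [seen]
{s0, s1, s4} --1--> {s0, s1, s4}  [seen]
Reachable DFA states: {s0}, {s0, s1, s2, s3}, {s0, s1}, {s0, s1, s2, s3, s4}, {s0, s1, s4}.
Accepting DFA states (contain an NFA accepting state): {s0}, {s0, s1, s2, s3}, {s0, s1}, {s0, s1, s2, s3, s4}, {s0, s1, s4}.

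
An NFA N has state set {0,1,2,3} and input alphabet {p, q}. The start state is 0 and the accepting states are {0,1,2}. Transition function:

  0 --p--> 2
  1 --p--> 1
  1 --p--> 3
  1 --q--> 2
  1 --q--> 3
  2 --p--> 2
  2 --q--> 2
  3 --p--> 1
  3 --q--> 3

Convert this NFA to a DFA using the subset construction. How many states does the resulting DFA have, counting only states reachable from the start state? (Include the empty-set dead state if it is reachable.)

Start state of the DFA: {0}.
{0} --p--> {2}  [new]
{0} --q--> ∅  [new]
{2} --p--> {2}  [seen]
{2} --q--> {2}  [seen]
∅ --p--> ∅  [seen]
∅ --q--> ∅  [seen]
Reachable DFA states: {0}, {2}, ∅.

3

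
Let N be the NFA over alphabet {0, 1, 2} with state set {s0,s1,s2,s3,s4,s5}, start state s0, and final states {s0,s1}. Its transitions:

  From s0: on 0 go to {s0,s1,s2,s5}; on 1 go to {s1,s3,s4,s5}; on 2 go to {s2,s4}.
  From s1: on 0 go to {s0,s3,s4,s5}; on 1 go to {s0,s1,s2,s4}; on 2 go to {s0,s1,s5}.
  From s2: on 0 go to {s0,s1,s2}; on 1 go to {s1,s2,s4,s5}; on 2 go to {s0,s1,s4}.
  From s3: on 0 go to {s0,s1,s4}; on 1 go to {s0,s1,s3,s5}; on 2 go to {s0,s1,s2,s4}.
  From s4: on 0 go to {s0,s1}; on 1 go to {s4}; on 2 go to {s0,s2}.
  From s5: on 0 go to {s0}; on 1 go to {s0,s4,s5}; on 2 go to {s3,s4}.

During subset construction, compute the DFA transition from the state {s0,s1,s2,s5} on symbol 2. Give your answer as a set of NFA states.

δ(s0,2) = {s2,s4}; δ(s1,2) = {s0,s1,s5}; δ(s2,2) = {s0,s1,s4}; δ(s5,2) = {s3,s4}.
Union: {s0,s1,s2,s3,s4,s5}.

{s0,s1,s2,s3,s4,s5}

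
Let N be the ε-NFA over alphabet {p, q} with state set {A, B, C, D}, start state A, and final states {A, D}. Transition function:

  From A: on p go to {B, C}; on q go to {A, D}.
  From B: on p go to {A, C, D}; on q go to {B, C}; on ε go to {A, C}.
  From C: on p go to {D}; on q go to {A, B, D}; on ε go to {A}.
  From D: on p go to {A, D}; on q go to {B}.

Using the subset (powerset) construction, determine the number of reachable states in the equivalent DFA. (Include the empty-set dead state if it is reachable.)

Start state of the DFA: {A} (ε-closure of the NFA start).
{A} --p--> {A, B, C}  [new]
{A} --q--> {A, D}  [new]
{A, B, C} --p--> {A, B, C, D}  [new]
{A, B, C} --q--> {A, B, C, D}  [seen]
{A, D} --p--> {A, B, C, D}  [seen]
{A, D} --q--> {A, B, C, D}  [seen]
{A, B, C, D} --p--> {A, B, C, D}  [seen]
{A, B, C, D} --q--> {A, B, C, D}  [seen]
Reachable DFA states: {A}, {A, B, C}, {A, D}, {A, B, C, D}.

4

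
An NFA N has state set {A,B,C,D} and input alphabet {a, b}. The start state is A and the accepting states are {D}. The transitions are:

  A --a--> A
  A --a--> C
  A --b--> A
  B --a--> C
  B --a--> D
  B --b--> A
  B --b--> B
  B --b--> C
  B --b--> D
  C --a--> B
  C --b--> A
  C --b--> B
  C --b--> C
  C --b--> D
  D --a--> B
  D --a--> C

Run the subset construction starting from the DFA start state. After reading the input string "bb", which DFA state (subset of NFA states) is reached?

Start: {A}.
δ(A,b) = {A}.
Union: {A}.
After b: {A}.
δ(A,b) = {A}.
Union: {A}.
After b: {A}.

{A}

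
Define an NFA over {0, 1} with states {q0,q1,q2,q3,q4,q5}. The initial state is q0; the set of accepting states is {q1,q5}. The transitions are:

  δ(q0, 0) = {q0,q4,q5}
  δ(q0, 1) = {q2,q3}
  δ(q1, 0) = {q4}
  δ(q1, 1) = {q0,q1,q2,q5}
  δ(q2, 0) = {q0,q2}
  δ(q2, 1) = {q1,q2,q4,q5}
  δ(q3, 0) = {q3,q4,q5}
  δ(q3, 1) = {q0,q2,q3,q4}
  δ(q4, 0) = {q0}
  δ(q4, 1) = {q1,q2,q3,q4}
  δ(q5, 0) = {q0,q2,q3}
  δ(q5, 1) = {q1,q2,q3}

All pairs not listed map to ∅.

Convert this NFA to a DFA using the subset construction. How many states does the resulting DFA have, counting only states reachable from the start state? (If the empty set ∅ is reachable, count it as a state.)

Start state of the DFA: {q0}.
{q0} --0--> {q0,q4,q5}  [new]
{q0} --1--> {q2,q3}  [new]
{q0,q4,q5} --0--> {q0,q2,q3,q4,q5}  [new]
{q0,q4,q5} --1--> {q1,q2,q3,q4}  [new]
{q2,q3} --0--> {q0,q2,q3,q4,q5}  [seen]
{q2,q3} --1--> {q0,q1,q2,q3,q4,q5}  [new]
{q0,q2,q3,q4,q5} --0--> {q0,q2,q3,q4,q5}  [seen]
{q0,q2,q3,q4,q5} --1--> {q0,q1,q2,q3,q4,q5}  [seen]
{q1,q2,q3,q4} --0--> {q0,q2,q3,q4,q5}  [seen]
{q1,q2,q3,q4} --1--> {q0,q1,q2,q3,q4,q5}  [seen]
{q0,q1,q2,q3,q4,q5} --0--> {q0,q2,q3,q4,q5}  [seen]
{q0,q1,q2,q3,q4,q5} --1--> {q0,q1,q2,q3,q4,q5}  [seen]
Reachable DFA states: {q0}, {q0,q4,q5}, {q2,q3}, {q0,q2,q3,q4,q5}, {q1,q2,q3,q4}, {q0,q1,q2,q3,q4,q5}.

6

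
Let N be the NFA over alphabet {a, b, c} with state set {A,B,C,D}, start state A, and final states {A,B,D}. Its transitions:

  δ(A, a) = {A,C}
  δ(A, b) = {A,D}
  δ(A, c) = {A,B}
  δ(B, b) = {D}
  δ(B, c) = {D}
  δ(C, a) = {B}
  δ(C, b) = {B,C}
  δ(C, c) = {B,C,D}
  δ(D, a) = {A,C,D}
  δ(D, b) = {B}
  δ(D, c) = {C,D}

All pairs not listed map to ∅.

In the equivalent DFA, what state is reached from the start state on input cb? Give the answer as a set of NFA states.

{A,D}

Start: {A}.
δ(A,c) = {A,B}.
Union: {A,B}.
After c: {A,B}.
δ(A,b) = {A,D}; δ(B,b) = {D}.
Union: {A,D}.
After b: {A,D}.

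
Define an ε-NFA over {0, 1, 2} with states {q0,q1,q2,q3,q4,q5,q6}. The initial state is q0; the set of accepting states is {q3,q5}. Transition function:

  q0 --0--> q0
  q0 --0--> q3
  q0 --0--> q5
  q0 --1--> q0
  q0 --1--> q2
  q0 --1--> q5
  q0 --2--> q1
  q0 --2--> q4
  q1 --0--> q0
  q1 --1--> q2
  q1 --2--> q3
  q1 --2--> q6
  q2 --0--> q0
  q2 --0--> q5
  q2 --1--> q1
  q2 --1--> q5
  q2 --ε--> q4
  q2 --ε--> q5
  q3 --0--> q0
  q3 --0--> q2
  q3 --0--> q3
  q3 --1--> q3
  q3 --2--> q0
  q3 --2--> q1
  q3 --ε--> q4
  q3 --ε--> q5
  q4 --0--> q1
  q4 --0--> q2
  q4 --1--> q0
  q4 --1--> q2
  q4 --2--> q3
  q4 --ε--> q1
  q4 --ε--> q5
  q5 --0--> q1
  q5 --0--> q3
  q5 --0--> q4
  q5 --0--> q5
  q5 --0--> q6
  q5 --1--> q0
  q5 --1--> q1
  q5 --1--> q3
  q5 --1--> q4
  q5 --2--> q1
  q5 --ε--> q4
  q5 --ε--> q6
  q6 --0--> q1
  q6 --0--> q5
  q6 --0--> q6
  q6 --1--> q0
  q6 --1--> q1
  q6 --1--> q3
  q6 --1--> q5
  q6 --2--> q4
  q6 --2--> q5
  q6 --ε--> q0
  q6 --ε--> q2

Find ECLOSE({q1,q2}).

{q0,q1,q2,q4,q5,q6}

Begin with {q1,q2}.
q2 →ε {q4,q5}; add q4, q5.
q5 →ε {q4,q6}; add q6.
q6 →ε {q0,q2}; add q0.
ε-closure = {q0,q1,q2,q4,q5,q6}.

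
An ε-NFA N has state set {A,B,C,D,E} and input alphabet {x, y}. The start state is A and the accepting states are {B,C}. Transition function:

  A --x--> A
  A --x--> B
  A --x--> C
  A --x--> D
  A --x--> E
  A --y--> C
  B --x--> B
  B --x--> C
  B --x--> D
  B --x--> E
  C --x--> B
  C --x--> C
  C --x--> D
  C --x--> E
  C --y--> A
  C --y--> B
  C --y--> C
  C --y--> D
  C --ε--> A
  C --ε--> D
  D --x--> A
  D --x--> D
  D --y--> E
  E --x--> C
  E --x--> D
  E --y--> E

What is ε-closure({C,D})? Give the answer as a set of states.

{A,C,D}

Begin with {C,D}.
C →ε {A,D}; add A.
ε-closure = {A,C,D}.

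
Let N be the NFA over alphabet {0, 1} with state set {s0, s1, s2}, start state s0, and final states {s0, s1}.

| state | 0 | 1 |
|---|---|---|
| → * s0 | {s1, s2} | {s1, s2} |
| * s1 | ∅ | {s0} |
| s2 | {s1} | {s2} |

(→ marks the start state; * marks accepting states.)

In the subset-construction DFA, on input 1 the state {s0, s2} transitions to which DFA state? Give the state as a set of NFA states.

δ(s0,1) = {s1, s2}; δ(s2,1) = {s2}.
Union: {s1, s2}.

{s1, s2}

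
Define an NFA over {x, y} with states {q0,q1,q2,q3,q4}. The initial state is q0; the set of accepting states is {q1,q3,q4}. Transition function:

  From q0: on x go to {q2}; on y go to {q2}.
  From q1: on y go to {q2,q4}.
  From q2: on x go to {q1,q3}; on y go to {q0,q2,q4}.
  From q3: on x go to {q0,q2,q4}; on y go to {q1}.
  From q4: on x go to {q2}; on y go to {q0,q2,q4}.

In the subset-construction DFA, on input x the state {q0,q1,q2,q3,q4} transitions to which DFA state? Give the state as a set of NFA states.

δ(q0,x) = {q2}; δ(q1,x) = ∅; δ(q2,x) = {q1,q3}; δ(q3,x) = {q0,q2,q4}; δ(q4,x) = {q2}.
Union: {q0,q1,q2,q3,q4}.

{q0,q1,q2,q3,q4}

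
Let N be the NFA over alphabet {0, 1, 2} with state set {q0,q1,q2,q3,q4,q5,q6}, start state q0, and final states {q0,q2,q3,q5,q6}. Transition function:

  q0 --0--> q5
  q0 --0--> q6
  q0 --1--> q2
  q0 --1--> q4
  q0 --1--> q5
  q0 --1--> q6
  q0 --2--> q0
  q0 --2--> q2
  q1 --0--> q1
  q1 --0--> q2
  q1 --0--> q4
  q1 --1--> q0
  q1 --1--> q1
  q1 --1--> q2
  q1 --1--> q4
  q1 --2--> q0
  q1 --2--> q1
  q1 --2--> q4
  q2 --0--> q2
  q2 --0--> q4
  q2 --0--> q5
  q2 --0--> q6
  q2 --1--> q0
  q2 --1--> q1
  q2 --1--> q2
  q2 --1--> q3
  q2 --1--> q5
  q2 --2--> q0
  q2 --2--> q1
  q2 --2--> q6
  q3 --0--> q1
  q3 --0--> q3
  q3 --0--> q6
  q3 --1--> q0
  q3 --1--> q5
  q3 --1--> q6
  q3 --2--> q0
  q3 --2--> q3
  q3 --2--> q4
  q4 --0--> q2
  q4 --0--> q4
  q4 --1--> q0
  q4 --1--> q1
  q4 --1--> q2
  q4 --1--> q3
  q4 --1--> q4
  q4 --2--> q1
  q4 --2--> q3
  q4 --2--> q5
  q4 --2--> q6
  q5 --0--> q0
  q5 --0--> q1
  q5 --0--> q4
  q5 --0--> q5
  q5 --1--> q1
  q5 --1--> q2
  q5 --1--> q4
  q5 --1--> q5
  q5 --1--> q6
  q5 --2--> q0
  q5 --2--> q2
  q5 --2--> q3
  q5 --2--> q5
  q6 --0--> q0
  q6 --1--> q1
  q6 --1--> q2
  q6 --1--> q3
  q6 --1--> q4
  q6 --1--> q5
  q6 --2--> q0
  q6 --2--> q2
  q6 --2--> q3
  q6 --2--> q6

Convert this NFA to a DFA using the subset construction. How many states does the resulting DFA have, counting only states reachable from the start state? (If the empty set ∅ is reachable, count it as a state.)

12

Start state of the DFA: {q0}.
{q0} --0--> {q5,q6}  [new]
{q0} --1--> {q2,q4,q5,q6}  [new]
{q0} --2--> {q0,q2}  [new]
{q5,q6} --0--> {q0,q1,q4,q5}  [new]
{q5,q6} --1--> {q1,q2,q3,q4,q5,q6}  [new]
{q5,q6} --2--> {q0,q2,q3,q5,q6}  [new]
{q2,q4,q5,q6} --0--> {q0,q1,q2,q4,q5,q6}  [new]
{q2,q4,q5,q6} --1--> {q0,q1,q2,q3,q4,q5,q6}  [new]
{q2,q4,q5,q6} --2--> {q0,q1,q2,q3,q5,q6}  [new]
{q0,q2} --0--> {q2,q4,q5,q6}  [seen]
{q0,q2} --1--> {q0,q1,q2,q3,q4,q5,q6}  [seen]
{q0,q2} --2--> {q0,q1,q2,q6}  [new]
{q0,q1,q4,q5} --0--> {q0,q1,q2,q4,q5,q6}  [seen]
{q0,q1,q4,q5} --1--> {q0,q1,q2,q3,q4,q5,q6}  [seen]
{q0,q1,q4,q5} --2--> {q0,q1,q2,q3,q4,q5,q6}  [seen]
{q1,q2,q3,q4,q5,q6} --0--> {q0,q1,q2,q3,q4,q5,q6}  [seen]
{q1,q2,q3,q4,q5,q6} --1--> {q0,q1,q2,q3,q4,q5,q6}  [seen]
{q1,q2,q3,q4,q5,q6} --2--> {q0,q1,q2,q3,q4,q5,q6}  [seen]
{q0,q2,q3,q5,q6} --0--> {q0,q1,q2,q3,q4,q5,q6}  [seen]
{q0,q2,q3,q5,q6} --1--> {q0,q1,q2,q3,q4,q5,q6}  [seen]
{q0,q2,q3,q5,q6} --2--> {q0,q1,q2,q3,q4,q5,q6}  [seen]
{q0,q1,q2,q4,q5,q6} --0--> {q0,q1,q2,q4,q5,q6}  [seen]
{q0,q1,q2,q4,q5,q6} --1--> {q0,q1,q2,q3,q4,q5,q6}  [seen]
{q0,q1,q2,q4,q5,q6} --2--> {q0,q1,q2,q3,q4,q5,q6}  [seen]
{q0,q1,q2,q3,q4,q5,q6} --0--> {q0,q1,q2,q3,q4,q5,q6}  [seen]
{q0,q1,q2,q3,q4,q5,q6} --1--> {q0,q1,q2,q3,q4,q5,q6}  [seen]
{q0,q1,q2,q3,q4,q5,q6} --2--> {q0,q1,q2,q3,q4,q5,q6}  [seen]
{q0,q1,q2,q3,q5,q6} --0--> {q0,q1,q2,q3,q4,q5,q6}  [seen]
{q0,q1,q2,q3,q5,q6} --1--> {q0,q1,q2,q3,q4,q5,q6}  [seen]
{q0,q1,q2,q3,q5,q6} --2--> {q0,q1,q2,q3,q4,q5,q6}  [seen]
{q0,q1,q2,q6} --0--> {q0,q1,q2,q4,q5,q6}  [seen]
{q0,q1,q2,q6} --1--> {q0,q1,q2,q3,q4,q5,q6}  [seen]
{q0,q1,q2,q6} --2--> {q0,q1,q2,q3,q4,q6}  [new]
{q0,q1,q2,q3,q4,q6} --0--> {q0,q1,q2,q3,q4,q5,q6}  [seen]
{q0,q1,q2,q3,q4,q6} --1--> {q0,q1,q2,q3,q4,q5,q6}  [seen]
{q0,q1,q2,q3,q4,q6} --2--> {q0,q1,q2,q3,q4,q5,q6}  [seen]
Reachable DFA states: {q0}, {q5,q6}, {q2,q4,q5,q6}, {q0,q2}, {q0,q1,q4,q5}, {q1,q2,q3,q4,q5,q6}, {q0,q2,q3,q5,q6}, {q0,q1,q2,q4,q5,q6}, {q0,q1,q2,q3,q4,q5,q6}, {q0,q1,q2,q3,q5,q6}, {q0,q1,q2,q6}, {q0,q1,q2,q3,q4,q6}.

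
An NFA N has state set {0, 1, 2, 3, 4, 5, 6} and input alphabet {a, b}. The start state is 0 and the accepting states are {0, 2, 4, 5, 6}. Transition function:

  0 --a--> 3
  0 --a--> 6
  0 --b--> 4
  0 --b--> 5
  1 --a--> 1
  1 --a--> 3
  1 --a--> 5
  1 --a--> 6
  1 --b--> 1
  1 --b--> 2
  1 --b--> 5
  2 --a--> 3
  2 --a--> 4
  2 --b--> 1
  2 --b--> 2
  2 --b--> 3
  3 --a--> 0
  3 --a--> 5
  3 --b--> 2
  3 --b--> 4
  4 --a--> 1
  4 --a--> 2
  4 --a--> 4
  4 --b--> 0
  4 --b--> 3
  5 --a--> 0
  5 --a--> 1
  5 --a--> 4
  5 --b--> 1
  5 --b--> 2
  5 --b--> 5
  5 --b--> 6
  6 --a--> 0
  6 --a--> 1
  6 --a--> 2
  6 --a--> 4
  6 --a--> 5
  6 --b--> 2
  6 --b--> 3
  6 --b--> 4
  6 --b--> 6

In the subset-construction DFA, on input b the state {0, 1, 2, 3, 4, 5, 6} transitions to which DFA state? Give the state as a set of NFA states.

{0, 1, 2, 3, 4, 5, 6}

δ(0,b) = {4, 5}; δ(1,b) = {1, 2, 5}; δ(2,b) = {1, 2, 3}; δ(3,b) = {2, 4}; δ(4,b) = {0, 3}; δ(5,b) = {1, 2, 5, 6}; δ(6,b) = {2, 3, 4, 6}.
Union: {0, 1, 2, 3, 4, 5, 6}.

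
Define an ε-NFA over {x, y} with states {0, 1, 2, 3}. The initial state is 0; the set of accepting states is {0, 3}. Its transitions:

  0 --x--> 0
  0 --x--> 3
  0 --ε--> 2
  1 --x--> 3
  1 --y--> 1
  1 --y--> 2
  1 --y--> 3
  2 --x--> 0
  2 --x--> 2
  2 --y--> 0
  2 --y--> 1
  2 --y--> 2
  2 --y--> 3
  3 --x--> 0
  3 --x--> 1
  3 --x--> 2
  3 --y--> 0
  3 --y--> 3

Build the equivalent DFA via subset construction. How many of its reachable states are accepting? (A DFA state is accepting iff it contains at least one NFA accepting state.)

3

Start state of the DFA: {0, 2} (ε-closure of the NFA start).
{0, 2} --x--> {0, 2, 3}  [new]
{0, 2} --y--> {0, 1, 2, 3}  [new]
{0, 2, 3} --x--> {0, 1, 2, 3}  [seen]
{0, 2, 3} --y--> {0, 1, 2, 3}  [seen]
{0, 1, 2, 3} --x--> {0, 1, 2, 3}  [seen]
{0, 1, 2, 3} --y--> {0, 1, 2, 3}  [seen]
Reachable DFA states: {0, 2}, {0, 2, 3}, {0, 1, 2, 3}.
Accepting DFA states (contain an NFA accepting state): {0, 2}, {0, 2, 3}, {0, 1, 2, 3}.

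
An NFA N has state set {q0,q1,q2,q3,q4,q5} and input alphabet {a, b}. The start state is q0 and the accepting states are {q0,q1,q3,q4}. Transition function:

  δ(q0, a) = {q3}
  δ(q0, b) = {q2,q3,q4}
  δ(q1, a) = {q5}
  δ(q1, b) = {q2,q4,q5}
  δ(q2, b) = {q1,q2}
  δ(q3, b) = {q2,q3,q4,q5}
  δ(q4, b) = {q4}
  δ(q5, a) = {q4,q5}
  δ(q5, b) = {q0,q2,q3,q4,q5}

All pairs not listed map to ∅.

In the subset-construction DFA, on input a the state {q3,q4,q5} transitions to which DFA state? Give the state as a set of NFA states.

{q4,q5}

δ(q3,a) = ∅; δ(q4,a) = ∅; δ(q5,a) = {q4,q5}.
Union: {q4,q5}.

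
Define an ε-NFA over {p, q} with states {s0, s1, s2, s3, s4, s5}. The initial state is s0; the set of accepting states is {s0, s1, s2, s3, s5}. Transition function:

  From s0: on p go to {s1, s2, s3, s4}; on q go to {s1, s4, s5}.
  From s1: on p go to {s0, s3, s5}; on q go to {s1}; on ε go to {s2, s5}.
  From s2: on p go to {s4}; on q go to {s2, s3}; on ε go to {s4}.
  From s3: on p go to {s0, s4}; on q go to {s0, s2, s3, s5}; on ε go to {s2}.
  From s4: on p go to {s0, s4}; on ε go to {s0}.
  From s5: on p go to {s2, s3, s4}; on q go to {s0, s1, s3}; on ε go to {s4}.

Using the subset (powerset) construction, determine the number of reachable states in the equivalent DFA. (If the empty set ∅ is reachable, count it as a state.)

Start state of the DFA: {s0} (ε-closure of the NFA start).
{s0} --p--> {s0, s1, s2, s3, s4, s5}  [new]
{s0} --q--> {s0, s1, s2, s4, s5}  [new]
{s0, s1, s2, s3, s4, s5} --p--> {s0, s1, s2, s3, s4, s5}  [seen]
{s0, s1, s2, s3, s4, s5} --q--> {s0, s1, s2, s3, s4, s5}  [seen]
{s0, s1, s2, s4, s5} --p--> {s0, s1, s2, s3, s4, s5}  [seen]
{s0, s1, s2, s4, s5} --q--> {s0, s1, s2, s3, s4, s5}  [seen]
Reachable DFA states: {s0}, {s0, s1, s2, s3, s4, s5}, {s0, s1, s2, s4, s5}.

3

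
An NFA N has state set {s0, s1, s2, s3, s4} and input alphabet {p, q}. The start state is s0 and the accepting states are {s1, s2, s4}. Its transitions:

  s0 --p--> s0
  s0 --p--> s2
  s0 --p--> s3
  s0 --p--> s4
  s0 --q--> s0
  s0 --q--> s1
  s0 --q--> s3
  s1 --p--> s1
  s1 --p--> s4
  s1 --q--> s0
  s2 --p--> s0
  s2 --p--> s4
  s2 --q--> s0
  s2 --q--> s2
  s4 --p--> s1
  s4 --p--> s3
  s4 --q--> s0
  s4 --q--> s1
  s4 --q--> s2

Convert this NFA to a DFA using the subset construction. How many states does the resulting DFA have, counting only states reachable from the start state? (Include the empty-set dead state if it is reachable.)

Start state of the DFA: {s0}.
{s0} --p--> {s0, s2, s3, s4}  [new]
{s0} --q--> {s0, s1, s3}  [new]
{s0, s2, s3, s4} --p--> {s0, s1, s2, s3, s4}  [new]
{s0, s2, s3, s4} --q--> {s0, s1, s2, s3}  [new]
{s0, s1, s3} --p--> {s0, s1, s2, s3, s4}  [seen]
{s0, s1, s3} --q--> {s0, s1, s3}  [seen]
{s0, s1, s2, s3, s4} --p--> {s0, s1, s2, s3, s4}  [seen]
{s0, s1, s2, s3, s4} --q--> {s0, s1, s2, s3}  [seen]
{s0, s1, s2, s3} --p--> {s0, s1, s2, s3, s4}  [seen]
{s0, s1, s2, s3} --q--> {s0, s1, s2, s3}  [seen]
Reachable DFA states: {s0}, {s0, s2, s3, s4}, {s0, s1, s3}, {s0, s1, s2, s3, s4}, {s0, s1, s2, s3}.

5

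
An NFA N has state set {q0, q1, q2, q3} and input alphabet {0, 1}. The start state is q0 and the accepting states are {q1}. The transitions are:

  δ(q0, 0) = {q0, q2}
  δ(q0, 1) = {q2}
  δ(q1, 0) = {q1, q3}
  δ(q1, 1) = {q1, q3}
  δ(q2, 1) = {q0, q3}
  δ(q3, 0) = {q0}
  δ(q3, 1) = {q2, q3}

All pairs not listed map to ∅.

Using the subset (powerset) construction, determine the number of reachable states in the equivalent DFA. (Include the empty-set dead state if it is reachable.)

Start state of the DFA: {q0}.
{q0} --0--> {q0, q2}  [new]
{q0} --1--> {q2}  [new]
{q0, q2} --0--> {q0, q2}  [seen]
{q0, q2} --1--> {q0, q2, q3}  [new]
{q2} --0--> ∅  [new]
{q2} --1--> {q0, q3}  [new]
{q0, q2, q3} --0--> {q0, q2}  [seen]
{q0, q2, q3} --1--> {q0, q2, q3}  [seen]
∅ --0--> ∅  [seen]
∅ --1--> ∅  [seen]
{q0, q3} --0--> {q0, q2}  [seen]
{q0, q3} --1--> {q2, q3}  [new]
{q2, q3} --0--> {q0}  [seen]
{q2, q3} --1--> {q0, q2, q3}  [seen]
Reachable DFA states: {q0}, {q0, q2}, {q2}, {q0, q2, q3}, ∅, {q0, q3}, {q2, q3}.

7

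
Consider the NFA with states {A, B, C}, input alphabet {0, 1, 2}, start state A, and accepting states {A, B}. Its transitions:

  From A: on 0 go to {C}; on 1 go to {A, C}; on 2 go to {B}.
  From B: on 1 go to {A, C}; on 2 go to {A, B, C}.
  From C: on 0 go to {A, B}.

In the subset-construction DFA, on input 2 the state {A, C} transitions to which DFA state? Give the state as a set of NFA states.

{B}

δ(A,2) = {B}; δ(C,2) = ∅.
Union: {B}.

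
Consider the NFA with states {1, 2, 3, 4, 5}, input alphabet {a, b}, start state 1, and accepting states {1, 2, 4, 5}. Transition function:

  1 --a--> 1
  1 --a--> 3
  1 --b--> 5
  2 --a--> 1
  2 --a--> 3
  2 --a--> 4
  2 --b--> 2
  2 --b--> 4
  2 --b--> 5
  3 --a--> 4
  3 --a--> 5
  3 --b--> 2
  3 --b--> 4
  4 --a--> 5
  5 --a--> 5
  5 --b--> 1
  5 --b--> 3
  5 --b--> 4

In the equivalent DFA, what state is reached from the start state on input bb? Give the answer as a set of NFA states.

Start: {1}.
δ(1,b) = {5}.
Union: {5}.
After b: {5}.
δ(5,b) = {1, 3, 4}.
Union: {1, 3, 4}.
After b: {1, 3, 4}.

{1, 3, 4}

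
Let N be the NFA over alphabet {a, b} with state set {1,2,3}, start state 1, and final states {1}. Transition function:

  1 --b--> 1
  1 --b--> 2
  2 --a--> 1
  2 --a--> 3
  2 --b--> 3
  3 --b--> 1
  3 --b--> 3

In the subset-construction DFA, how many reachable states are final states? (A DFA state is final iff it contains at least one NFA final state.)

4

Start state of the DFA: {1}.
{1} --a--> ∅  [new]
{1} --b--> {1,2}  [new]
∅ --a--> ∅  [seen]
∅ --b--> ∅  [seen]
{1,2} --a--> {1,3}  [new]
{1,2} --b--> {1,2,3}  [new]
{1,3} --a--> ∅  [seen]
{1,3} --b--> {1,2,3}  [seen]
{1,2,3} --a--> {1,3}  [seen]
{1,2,3} --b--> {1,2,3}  [seen]
Reachable DFA states: {1}, ∅, {1,2}, {1,3}, {1,2,3}.
Accepting DFA states (contain an NFA accepting state): {1}, {1,2}, {1,3}, {1,2,3}.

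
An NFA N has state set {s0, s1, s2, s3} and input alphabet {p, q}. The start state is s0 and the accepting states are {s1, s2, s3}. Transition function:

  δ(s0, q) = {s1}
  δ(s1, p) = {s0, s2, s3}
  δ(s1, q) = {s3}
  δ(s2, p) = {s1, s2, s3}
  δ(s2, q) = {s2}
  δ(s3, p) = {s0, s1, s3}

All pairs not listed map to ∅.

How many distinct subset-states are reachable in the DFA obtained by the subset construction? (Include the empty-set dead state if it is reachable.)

12

Start state of the DFA: {s0}.
{s0} --p--> ∅  [new]
{s0} --q--> {s1}  [new]
∅ --p--> ∅  [seen]
∅ --q--> ∅  [seen]
{s1} --p--> {s0, s2, s3}  [new]
{s1} --q--> {s3}  [new]
{s0, s2, s3} --p--> {s0, s1, s2, s3}  [new]
{s0, s2, s3} --q--> {s1, s2}  [new]
{s3} --p--> {s0, s1, s3}  [new]
{s3} --q--> ∅  [seen]
{s0, s1, s2, s3} --p--> {s0, s1, s2, s3}  [seen]
{s0, s1, s2, s3} --q--> {s1, s2, s3}  [new]
{s1, s2} --p--> {s0, s1, s2, s3}  [seen]
{s1, s2} --q--> {s2, s3}  [new]
{s0, s1, s3} --p--> {s0, s1, s2, s3}  [seen]
{s0, s1, s3} --q--> {s1, s3}  [new]
{s1, s2, s3} --p--> {s0, s1, s2, s3}  [seen]
{s1, s2, s3} --q--> {s2, s3}  [seen]
{s2, s3} --p--> {s0, s1, s2, s3}  [seen]
{s2, s3} --q--> {s2}  [new]
{s1, s3} --p--> {s0, s1, s2, s3}  [seen]
{s1, s3} --q--> {s3}  [seen]
{s2} --p--> {s1, s2, s3}  [seen]
{s2} --q--> {s2}  [seen]
Reachable DFA states: {s0}, ∅, {s1}, {s0, s2, s3}, {s3}, {s0, s1, s2, s3}, {s1, s2}, {s0, s1, s3}, {s1, s2, s3}, {s2, s3}, {s1, s3}, {s2}.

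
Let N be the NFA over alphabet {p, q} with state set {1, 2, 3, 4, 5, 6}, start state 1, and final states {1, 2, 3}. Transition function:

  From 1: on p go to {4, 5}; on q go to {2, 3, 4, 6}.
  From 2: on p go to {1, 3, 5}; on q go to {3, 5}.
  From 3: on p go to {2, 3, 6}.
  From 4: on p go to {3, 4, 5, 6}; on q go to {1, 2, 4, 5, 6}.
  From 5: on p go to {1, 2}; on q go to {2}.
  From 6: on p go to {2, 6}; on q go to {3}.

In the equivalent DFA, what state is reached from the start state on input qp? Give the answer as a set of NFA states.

{1, 2, 3, 4, 5, 6}

Start: {1}.
δ(1,q) = {2, 3, 4, 6}.
Union: {2, 3, 4, 6}.
After q: {2, 3, 4, 6}.
δ(2,p) = {1, 3, 5}; δ(3,p) = {2, 3, 6}; δ(4,p) = {3, 4, 5, 6}; δ(6,p) = {2, 6}.
Union: {1, 2, 3, 4, 5, 6}.
After p: {1, 2, 3, 4, 5, 6}.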